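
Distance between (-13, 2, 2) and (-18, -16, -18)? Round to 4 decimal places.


d = sqrt((-18--13)^2 + (-16-2)^2 + (-18-2)^2) = 27.3679

27.3679


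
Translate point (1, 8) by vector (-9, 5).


Translation: (x+dx, y+dy) = (1+-9, 8+5) = (-8, 13)

(-8, 13)


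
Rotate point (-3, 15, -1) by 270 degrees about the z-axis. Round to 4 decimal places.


x' = -3*cos(270) - 15*sin(270) = 15
y' = -3*sin(270) + 15*cos(270) = 3
z' = -1

(15, 3, -1)


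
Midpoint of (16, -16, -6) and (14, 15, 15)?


Midpoint = ((16+14)/2, (-16+15)/2, (-6+15)/2) = (15, -0.5, 4.5)

(15, -0.5, 4.5)


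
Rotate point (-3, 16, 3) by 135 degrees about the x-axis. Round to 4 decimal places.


x' = -3
y' = 16*cos(135) - 3*sin(135) = -13.435
z' = 16*sin(135) + 3*cos(135) = 9.1924

(-3, -13.435, 9.1924)


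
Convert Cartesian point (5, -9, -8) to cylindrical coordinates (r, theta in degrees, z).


r = sqrt(5^2 + (-9)^2) = 10.2956
theta = atan2(-9, 5) = 299.0546 deg
z = -8

r = 10.2956, theta = 299.0546 deg, z = -8


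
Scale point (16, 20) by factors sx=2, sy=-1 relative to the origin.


Scaling: (x*sx, y*sy) = (16*2, 20*-1) = (32, -20)

(32, -20)


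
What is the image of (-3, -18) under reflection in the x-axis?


Reflection across x-axis: (x, y) -> (x, -y)
(-3, -18) -> (-3, 18)

(-3, 18)


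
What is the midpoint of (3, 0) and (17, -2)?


Midpoint = ((3+17)/2, (0+-2)/2) = (10, -1)

(10, -1)


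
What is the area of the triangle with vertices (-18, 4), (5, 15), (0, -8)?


Area = |x1(y2-y3) + x2(y3-y1) + x3(y1-y2)| / 2
= |-18*(15--8) + 5*(-8-4) + 0*(4-15)| / 2
= 237

237


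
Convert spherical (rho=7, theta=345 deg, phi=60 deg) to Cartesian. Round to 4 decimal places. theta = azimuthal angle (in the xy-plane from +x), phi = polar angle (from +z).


x = 7 * sin(60) * cos(345) = 5.8556
y = 7 * sin(60) * sin(345) = -1.569
z = 7 * cos(60) = 3.5

(5.8556, -1.569, 3.5)


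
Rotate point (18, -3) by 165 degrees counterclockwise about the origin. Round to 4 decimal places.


x' = 18*cos(165) - -3*sin(165) = -16.6102
y' = 18*sin(165) + -3*cos(165) = 7.5565

(-16.6102, 7.5565)


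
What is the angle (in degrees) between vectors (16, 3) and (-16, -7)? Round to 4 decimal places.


dot = 16*-16 + 3*-7 = -277
|u| = 16.2788, |v| = 17.4642
cos(angle) = -0.9743
angle = 166.9903 degrees

166.9903 degrees


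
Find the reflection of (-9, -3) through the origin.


Reflection through origin: (x, y) -> (-x, -y)
(-9, -3) -> (9, 3)

(9, 3)


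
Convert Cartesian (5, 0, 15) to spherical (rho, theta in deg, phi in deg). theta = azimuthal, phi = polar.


rho = sqrt(5^2 + 0^2 + 15^2) = 15.8114
theta = atan2(0, 5) = 0 deg
phi = acos(15/15.8114) = 18.4349 deg

rho = 15.8114, theta = 0 deg, phi = 18.4349 deg


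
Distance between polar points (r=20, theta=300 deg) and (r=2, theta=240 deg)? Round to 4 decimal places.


d = sqrt(r1^2 + r2^2 - 2*r1*r2*cos(t2-t1))
d = sqrt(20^2 + 2^2 - 2*20*2*cos(240-300)) = 19.0788

19.0788


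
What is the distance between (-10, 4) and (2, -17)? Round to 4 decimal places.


d = sqrt((2--10)^2 + (-17-4)^2) = 24.1868

24.1868


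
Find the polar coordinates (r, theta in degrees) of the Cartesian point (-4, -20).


r = sqrt((-4)^2 + (-20)^2) = 20.3961
theta = atan2(-20, -4) = 258.6901 degrees

r = 20.3961, theta = 258.6901 degrees


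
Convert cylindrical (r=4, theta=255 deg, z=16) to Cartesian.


x = 4 * cos(255) = -1.0353
y = 4 * sin(255) = -3.8637
z = 16

(-1.0353, -3.8637, 16)


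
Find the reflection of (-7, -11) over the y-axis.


Reflection across y-axis: (x, y) -> (-x, y)
(-7, -11) -> (7, -11)

(7, -11)


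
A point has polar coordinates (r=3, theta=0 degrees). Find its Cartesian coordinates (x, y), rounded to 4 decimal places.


x = 3 * cos(0) = 3
y = 3 * sin(0) = 0

(3, 0)


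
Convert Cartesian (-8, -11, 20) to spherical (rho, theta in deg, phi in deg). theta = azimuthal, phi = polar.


rho = sqrt((-8)^2 + (-11)^2 + 20^2) = 24.1868
theta = atan2(-11, -8) = 233.9726 deg
phi = acos(20/24.1868) = 34.2186 deg

rho = 24.1868, theta = 233.9726 deg, phi = 34.2186 deg


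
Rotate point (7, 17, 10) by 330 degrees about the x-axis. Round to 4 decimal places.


x' = 7
y' = 17*cos(330) - 10*sin(330) = 19.7224
z' = 17*sin(330) + 10*cos(330) = 0.1603

(7, 19.7224, 0.1603)


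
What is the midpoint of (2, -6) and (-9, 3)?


Midpoint = ((2+-9)/2, (-6+3)/2) = (-3.5, -1.5)

(-3.5, -1.5)


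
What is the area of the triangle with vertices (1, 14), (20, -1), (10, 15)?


Area = |x1(y2-y3) + x2(y3-y1) + x3(y1-y2)| / 2
= |1*(-1-15) + 20*(15-14) + 10*(14--1)| / 2
= 77

77


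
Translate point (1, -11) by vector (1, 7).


Translation: (x+dx, y+dy) = (1+1, -11+7) = (2, -4)

(2, -4)


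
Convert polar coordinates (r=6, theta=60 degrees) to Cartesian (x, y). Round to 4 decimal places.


x = 6 * cos(60) = 3
y = 6 * sin(60) = 5.1962

(3, 5.1962)


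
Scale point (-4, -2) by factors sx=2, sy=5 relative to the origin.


Scaling: (x*sx, y*sy) = (-4*2, -2*5) = (-8, -10)

(-8, -10)


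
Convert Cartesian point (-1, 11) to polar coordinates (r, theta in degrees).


r = sqrt((-1)^2 + 11^2) = 11.0454
theta = atan2(11, -1) = 95.1944 degrees

r = 11.0454, theta = 95.1944 degrees


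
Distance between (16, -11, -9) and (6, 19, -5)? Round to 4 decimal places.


d = sqrt((6-16)^2 + (19--11)^2 + (-5--9)^2) = 31.8748

31.8748


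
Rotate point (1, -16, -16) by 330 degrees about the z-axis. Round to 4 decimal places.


x' = 1*cos(330) - -16*sin(330) = -7.134
y' = 1*sin(330) + -16*cos(330) = -14.3564
z' = -16

(-7.134, -14.3564, -16)


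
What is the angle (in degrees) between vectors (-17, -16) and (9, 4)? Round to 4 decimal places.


dot = -17*9 + -16*4 = -217
|u| = 23.3452, |v| = 9.8489
cos(angle) = -0.9438
angle = 160.6982 degrees

160.6982 degrees


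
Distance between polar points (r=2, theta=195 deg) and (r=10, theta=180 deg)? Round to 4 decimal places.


d = sqrt(r1^2 + r2^2 - 2*r1*r2*cos(t2-t1))
d = sqrt(2^2 + 10^2 - 2*2*10*cos(180-195)) = 8.0847

8.0847


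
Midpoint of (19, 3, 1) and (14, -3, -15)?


Midpoint = ((19+14)/2, (3+-3)/2, (1+-15)/2) = (16.5, 0, -7)

(16.5, 0, -7)


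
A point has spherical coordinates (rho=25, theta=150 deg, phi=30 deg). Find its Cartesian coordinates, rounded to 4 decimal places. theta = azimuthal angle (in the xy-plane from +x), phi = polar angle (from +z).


x = 25 * sin(30) * cos(150) = -10.8253
y = 25 * sin(30) * sin(150) = 6.25
z = 25 * cos(30) = 21.6506

(-10.8253, 6.25, 21.6506)


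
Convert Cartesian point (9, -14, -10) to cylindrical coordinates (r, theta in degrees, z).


r = sqrt(9^2 + (-14)^2) = 16.6433
theta = atan2(-14, 9) = 302.7352 deg
z = -10

r = 16.6433, theta = 302.7352 deg, z = -10


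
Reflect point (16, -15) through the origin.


Reflection through origin: (x, y) -> (-x, -y)
(16, -15) -> (-16, 15)

(-16, 15)


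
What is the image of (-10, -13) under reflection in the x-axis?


Reflection across x-axis: (x, y) -> (x, -y)
(-10, -13) -> (-10, 13)

(-10, 13)


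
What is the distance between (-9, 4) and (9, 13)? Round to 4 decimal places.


d = sqrt((9--9)^2 + (13-4)^2) = 20.1246

20.1246


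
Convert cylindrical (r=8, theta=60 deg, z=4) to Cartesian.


x = 8 * cos(60) = 4
y = 8 * sin(60) = 6.9282
z = 4

(4, 6.9282, 4)


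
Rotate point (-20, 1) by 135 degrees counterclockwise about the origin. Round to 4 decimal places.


x' = -20*cos(135) - 1*sin(135) = 13.435
y' = -20*sin(135) + 1*cos(135) = -14.8492

(13.435, -14.8492)


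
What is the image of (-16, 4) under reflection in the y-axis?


Reflection across y-axis: (x, y) -> (-x, y)
(-16, 4) -> (16, 4)

(16, 4)


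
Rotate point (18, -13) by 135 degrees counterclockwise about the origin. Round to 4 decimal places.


x' = 18*cos(135) - -13*sin(135) = -3.5355
y' = 18*sin(135) + -13*cos(135) = 21.9203

(-3.5355, 21.9203)


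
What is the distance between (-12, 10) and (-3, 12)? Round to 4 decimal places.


d = sqrt((-3--12)^2 + (12-10)^2) = 9.2195

9.2195


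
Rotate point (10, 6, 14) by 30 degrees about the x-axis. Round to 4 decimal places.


x' = 10
y' = 6*cos(30) - 14*sin(30) = -1.8038
z' = 6*sin(30) + 14*cos(30) = 15.1244

(10, -1.8038, 15.1244)


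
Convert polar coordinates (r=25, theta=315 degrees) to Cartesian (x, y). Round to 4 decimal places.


x = 25 * cos(315) = 17.6777
y = 25 * sin(315) = -17.6777

(17.6777, -17.6777)


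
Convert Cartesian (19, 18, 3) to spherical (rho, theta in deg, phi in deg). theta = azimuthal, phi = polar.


rho = sqrt(19^2 + 18^2 + 3^2) = 26.3439
theta = atan2(18, 19) = 43.4518 deg
phi = acos(3/26.3439) = 83.4611 deg

rho = 26.3439, theta = 43.4518 deg, phi = 83.4611 deg


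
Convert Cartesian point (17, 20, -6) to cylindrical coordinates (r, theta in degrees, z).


r = sqrt(17^2 + 20^2) = 26.2488
theta = atan2(20, 17) = 49.6355 deg
z = -6

r = 26.2488, theta = 49.6355 deg, z = -6


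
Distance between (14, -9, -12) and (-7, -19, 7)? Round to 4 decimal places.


d = sqrt((-7-14)^2 + (-19--9)^2 + (7--12)^2) = 30.0333

30.0333


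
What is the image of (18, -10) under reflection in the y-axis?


Reflection across y-axis: (x, y) -> (-x, y)
(18, -10) -> (-18, -10)

(-18, -10)


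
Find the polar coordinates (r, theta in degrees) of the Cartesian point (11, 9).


r = sqrt(11^2 + 9^2) = 14.2127
theta = atan2(9, 11) = 39.2894 degrees

r = 14.2127, theta = 39.2894 degrees


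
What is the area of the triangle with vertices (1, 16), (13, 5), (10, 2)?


Area = |x1(y2-y3) + x2(y3-y1) + x3(y1-y2)| / 2
= |1*(5-2) + 13*(2-16) + 10*(16-5)| / 2
= 34.5

34.5


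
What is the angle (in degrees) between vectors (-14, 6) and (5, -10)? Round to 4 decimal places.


dot = -14*5 + 6*-10 = -130
|u| = 15.2315, |v| = 11.1803
cos(angle) = -0.7634
angle = 139.7636 degrees

139.7636 degrees


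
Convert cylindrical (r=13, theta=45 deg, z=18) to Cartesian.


x = 13 * cos(45) = 9.1924
y = 13 * sin(45) = 9.1924
z = 18

(9.1924, 9.1924, 18)


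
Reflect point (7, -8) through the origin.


Reflection through origin: (x, y) -> (-x, -y)
(7, -8) -> (-7, 8)

(-7, 8)


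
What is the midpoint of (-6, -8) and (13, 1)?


Midpoint = ((-6+13)/2, (-8+1)/2) = (3.5, -3.5)

(3.5, -3.5)


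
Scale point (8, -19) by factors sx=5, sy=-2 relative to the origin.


Scaling: (x*sx, y*sy) = (8*5, -19*-2) = (40, 38)

(40, 38)


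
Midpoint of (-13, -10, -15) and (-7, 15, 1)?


Midpoint = ((-13+-7)/2, (-10+15)/2, (-15+1)/2) = (-10, 2.5, -7)

(-10, 2.5, -7)


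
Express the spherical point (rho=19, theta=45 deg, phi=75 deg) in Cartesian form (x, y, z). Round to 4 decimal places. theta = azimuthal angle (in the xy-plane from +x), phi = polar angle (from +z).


x = 19 * sin(75) * cos(45) = 12.9772
y = 19 * sin(75) * sin(45) = 12.9772
z = 19 * cos(75) = 4.9176

(12.9772, 12.9772, 4.9176)


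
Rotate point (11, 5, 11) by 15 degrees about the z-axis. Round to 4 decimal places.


x' = 11*cos(15) - 5*sin(15) = 9.3311
y' = 11*sin(15) + 5*cos(15) = 7.6766
z' = 11

(9.3311, 7.6766, 11)


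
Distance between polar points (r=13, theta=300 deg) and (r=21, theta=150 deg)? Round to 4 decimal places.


d = sqrt(r1^2 + r2^2 - 2*r1*r2*cos(t2-t1))
d = sqrt(13^2 + 21^2 - 2*13*21*cos(150-300)) = 32.9067

32.9067


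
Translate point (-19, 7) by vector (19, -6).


Translation: (x+dx, y+dy) = (-19+19, 7+-6) = (0, 1)

(0, 1)


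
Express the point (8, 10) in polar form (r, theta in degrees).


r = sqrt(8^2 + 10^2) = 12.8062
theta = atan2(10, 8) = 51.3402 degrees

r = 12.8062, theta = 51.3402 degrees


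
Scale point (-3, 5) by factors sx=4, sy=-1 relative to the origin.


Scaling: (x*sx, y*sy) = (-3*4, 5*-1) = (-12, -5)

(-12, -5)


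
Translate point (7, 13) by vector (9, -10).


Translation: (x+dx, y+dy) = (7+9, 13+-10) = (16, 3)

(16, 3)


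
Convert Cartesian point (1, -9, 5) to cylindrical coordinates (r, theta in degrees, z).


r = sqrt(1^2 + (-9)^2) = 9.0554
theta = atan2(-9, 1) = 276.3402 deg
z = 5

r = 9.0554, theta = 276.3402 deg, z = 5


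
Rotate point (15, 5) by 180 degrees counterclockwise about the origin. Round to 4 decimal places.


x' = 15*cos(180) - 5*sin(180) = -15
y' = 15*sin(180) + 5*cos(180) = -5

(-15, -5)


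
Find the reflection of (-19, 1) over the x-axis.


Reflection across x-axis: (x, y) -> (x, -y)
(-19, 1) -> (-19, -1)

(-19, -1)


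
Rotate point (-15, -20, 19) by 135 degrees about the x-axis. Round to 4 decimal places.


x' = -15
y' = -20*cos(135) - 19*sin(135) = 0.7071
z' = -20*sin(135) + 19*cos(135) = -27.5772

(-15, 0.7071, -27.5772)


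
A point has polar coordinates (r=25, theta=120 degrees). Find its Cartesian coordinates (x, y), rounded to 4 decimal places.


x = 25 * cos(120) = -12.5
y = 25 * sin(120) = 21.6506

(-12.5, 21.6506)


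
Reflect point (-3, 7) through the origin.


Reflection through origin: (x, y) -> (-x, -y)
(-3, 7) -> (3, -7)

(3, -7)


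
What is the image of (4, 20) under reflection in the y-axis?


Reflection across y-axis: (x, y) -> (-x, y)
(4, 20) -> (-4, 20)

(-4, 20)


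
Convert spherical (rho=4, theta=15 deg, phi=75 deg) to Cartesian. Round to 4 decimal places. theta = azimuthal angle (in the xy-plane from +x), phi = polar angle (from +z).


x = 4 * sin(75) * cos(15) = 3.7321
y = 4 * sin(75) * sin(15) = 1
z = 4 * cos(75) = 1.0353

(3.7321, 1, 1.0353)


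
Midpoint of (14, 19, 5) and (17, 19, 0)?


Midpoint = ((14+17)/2, (19+19)/2, (5+0)/2) = (15.5, 19, 2.5)

(15.5, 19, 2.5)


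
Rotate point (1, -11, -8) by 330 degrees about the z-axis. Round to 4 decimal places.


x' = 1*cos(330) - -11*sin(330) = -4.634
y' = 1*sin(330) + -11*cos(330) = -10.0263
z' = -8

(-4.634, -10.0263, -8)


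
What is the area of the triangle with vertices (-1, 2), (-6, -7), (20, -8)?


Area = |x1(y2-y3) + x2(y3-y1) + x3(y1-y2)| / 2
= |-1*(-7--8) + -6*(-8-2) + 20*(2--7)| / 2
= 119.5

119.5


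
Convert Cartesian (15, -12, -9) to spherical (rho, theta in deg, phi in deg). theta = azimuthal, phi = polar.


rho = sqrt(15^2 + (-12)^2 + (-9)^2) = 21.2132
theta = atan2(-12, 15) = 321.3402 deg
phi = acos(-9/21.2132) = 115.1041 deg

rho = 21.2132, theta = 321.3402 deg, phi = 115.1041 deg


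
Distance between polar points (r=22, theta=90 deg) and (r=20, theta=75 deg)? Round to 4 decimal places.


d = sqrt(r1^2 + r2^2 - 2*r1*r2*cos(t2-t1))
d = sqrt(22^2 + 20^2 - 2*22*20*cos(75-90)) = 5.8297

5.8297


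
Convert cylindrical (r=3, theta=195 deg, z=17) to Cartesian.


x = 3 * cos(195) = -2.8978
y = 3 * sin(195) = -0.7765
z = 17

(-2.8978, -0.7765, 17)


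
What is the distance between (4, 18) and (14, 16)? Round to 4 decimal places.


d = sqrt((14-4)^2 + (16-18)^2) = 10.198

10.198


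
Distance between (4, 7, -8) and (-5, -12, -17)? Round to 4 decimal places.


d = sqrt((-5-4)^2 + (-12-7)^2 + (-17--8)^2) = 22.8692

22.8692


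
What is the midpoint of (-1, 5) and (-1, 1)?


Midpoint = ((-1+-1)/2, (5+1)/2) = (-1, 3)

(-1, 3)


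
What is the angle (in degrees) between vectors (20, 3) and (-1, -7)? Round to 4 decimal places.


dot = 20*-1 + 3*-7 = -41
|u| = 20.2237, |v| = 7.0711
cos(angle) = -0.2867
angle = 106.6609 degrees

106.6609 degrees


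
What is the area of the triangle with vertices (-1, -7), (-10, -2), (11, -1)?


Area = |x1(y2-y3) + x2(y3-y1) + x3(y1-y2)| / 2
= |-1*(-2--1) + -10*(-1--7) + 11*(-7--2)| / 2
= 57

57


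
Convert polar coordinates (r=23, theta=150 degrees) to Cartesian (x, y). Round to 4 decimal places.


x = 23 * cos(150) = -19.9186
y = 23 * sin(150) = 11.5

(-19.9186, 11.5)


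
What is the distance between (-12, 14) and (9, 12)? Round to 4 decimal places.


d = sqrt((9--12)^2 + (12-14)^2) = 21.095

21.095


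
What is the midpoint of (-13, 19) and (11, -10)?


Midpoint = ((-13+11)/2, (19+-10)/2) = (-1, 4.5)

(-1, 4.5)


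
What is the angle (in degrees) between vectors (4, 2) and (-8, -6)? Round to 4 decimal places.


dot = 4*-8 + 2*-6 = -44
|u| = 4.4721, |v| = 10
cos(angle) = -0.9839
angle = 169.6952 degrees

169.6952 degrees


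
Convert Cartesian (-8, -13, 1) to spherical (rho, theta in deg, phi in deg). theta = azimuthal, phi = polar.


rho = sqrt((-8)^2 + (-13)^2 + 1^2) = 15.2971
theta = atan2(-13, -8) = 238.3925 deg
phi = acos(1/15.2971) = 86.2518 deg

rho = 15.2971, theta = 238.3925 deg, phi = 86.2518 deg


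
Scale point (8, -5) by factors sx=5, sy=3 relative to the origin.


Scaling: (x*sx, y*sy) = (8*5, -5*3) = (40, -15)

(40, -15)


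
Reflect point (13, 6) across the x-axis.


Reflection across x-axis: (x, y) -> (x, -y)
(13, 6) -> (13, -6)

(13, -6)


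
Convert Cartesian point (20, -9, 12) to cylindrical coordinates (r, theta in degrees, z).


r = sqrt(20^2 + (-9)^2) = 21.9317
theta = atan2(-9, 20) = 335.7723 deg
z = 12

r = 21.9317, theta = 335.7723 deg, z = 12


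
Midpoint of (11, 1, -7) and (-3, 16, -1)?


Midpoint = ((11+-3)/2, (1+16)/2, (-7+-1)/2) = (4, 8.5, -4)

(4, 8.5, -4)


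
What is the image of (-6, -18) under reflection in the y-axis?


Reflection across y-axis: (x, y) -> (-x, y)
(-6, -18) -> (6, -18)

(6, -18)


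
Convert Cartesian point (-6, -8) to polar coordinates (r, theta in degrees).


r = sqrt((-6)^2 + (-8)^2) = 10
theta = atan2(-8, -6) = 233.1301 degrees

r = 10, theta = 233.1301 degrees


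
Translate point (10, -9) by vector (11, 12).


Translation: (x+dx, y+dy) = (10+11, -9+12) = (21, 3)

(21, 3)


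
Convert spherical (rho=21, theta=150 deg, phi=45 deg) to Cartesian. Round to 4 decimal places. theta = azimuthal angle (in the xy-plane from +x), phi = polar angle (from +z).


x = 21 * sin(45) * cos(150) = -12.8598
y = 21 * sin(45) * sin(150) = 7.4246
z = 21 * cos(45) = 14.8492

(-12.8598, 7.4246, 14.8492)


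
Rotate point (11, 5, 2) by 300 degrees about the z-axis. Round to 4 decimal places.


x' = 11*cos(300) - 5*sin(300) = 9.8301
y' = 11*sin(300) + 5*cos(300) = -7.0263
z' = 2

(9.8301, -7.0263, 2)


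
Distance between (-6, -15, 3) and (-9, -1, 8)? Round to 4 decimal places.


d = sqrt((-9--6)^2 + (-1--15)^2 + (8-3)^2) = 15.1658

15.1658


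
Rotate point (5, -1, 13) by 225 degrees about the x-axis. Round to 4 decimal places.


x' = 5
y' = -1*cos(225) - 13*sin(225) = 9.8995
z' = -1*sin(225) + 13*cos(225) = -8.4853

(5, 9.8995, -8.4853)


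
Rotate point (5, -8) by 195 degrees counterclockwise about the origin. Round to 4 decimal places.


x' = 5*cos(195) - -8*sin(195) = -6.9002
y' = 5*sin(195) + -8*cos(195) = 6.4333

(-6.9002, 6.4333)


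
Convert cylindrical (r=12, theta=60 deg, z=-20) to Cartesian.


x = 12 * cos(60) = 6
y = 12 * sin(60) = 10.3923
z = -20

(6, 10.3923, -20)


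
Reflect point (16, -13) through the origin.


Reflection through origin: (x, y) -> (-x, -y)
(16, -13) -> (-16, 13)

(-16, 13)


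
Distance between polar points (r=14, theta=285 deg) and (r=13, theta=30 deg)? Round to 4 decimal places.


d = sqrt(r1^2 + r2^2 - 2*r1*r2*cos(t2-t1))
d = sqrt(14^2 + 13^2 - 2*14*13*cos(30-285)) = 21.4292

21.4292


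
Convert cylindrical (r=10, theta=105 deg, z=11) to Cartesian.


x = 10 * cos(105) = -2.5882
y = 10 * sin(105) = 9.6593
z = 11

(-2.5882, 9.6593, 11)


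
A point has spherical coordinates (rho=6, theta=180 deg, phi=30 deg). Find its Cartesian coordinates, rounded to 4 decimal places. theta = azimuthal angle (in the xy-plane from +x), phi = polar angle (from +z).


x = 6 * sin(30) * cos(180) = -3
y = 6 * sin(30) * sin(180) = 0
z = 6 * cos(30) = 5.1962

(-3, 0, 5.1962)


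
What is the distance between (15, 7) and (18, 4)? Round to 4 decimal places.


d = sqrt((18-15)^2 + (4-7)^2) = 4.2426

4.2426


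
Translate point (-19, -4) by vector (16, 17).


Translation: (x+dx, y+dy) = (-19+16, -4+17) = (-3, 13)

(-3, 13)


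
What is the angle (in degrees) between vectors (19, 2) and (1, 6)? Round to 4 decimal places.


dot = 19*1 + 2*6 = 31
|u| = 19.105, |v| = 6.0828
cos(angle) = 0.2668
angle = 74.5287 degrees

74.5287 degrees


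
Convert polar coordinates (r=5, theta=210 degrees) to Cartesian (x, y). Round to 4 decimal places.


x = 5 * cos(210) = -4.3301
y = 5 * sin(210) = -2.5

(-4.3301, -2.5)


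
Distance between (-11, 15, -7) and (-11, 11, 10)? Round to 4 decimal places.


d = sqrt((-11--11)^2 + (11-15)^2 + (10--7)^2) = 17.4642

17.4642


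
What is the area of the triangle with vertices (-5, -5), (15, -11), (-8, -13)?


Area = |x1(y2-y3) + x2(y3-y1) + x3(y1-y2)| / 2
= |-5*(-11--13) + 15*(-13--5) + -8*(-5--11)| / 2
= 89

89


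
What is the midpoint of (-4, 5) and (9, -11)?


Midpoint = ((-4+9)/2, (5+-11)/2) = (2.5, -3)

(2.5, -3)


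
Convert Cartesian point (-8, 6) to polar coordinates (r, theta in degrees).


r = sqrt((-8)^2 + 6^2) = 10
theta = atan2(6, -8) = 143.1301 degrees

r = 10, theta = 143.1301 degrees


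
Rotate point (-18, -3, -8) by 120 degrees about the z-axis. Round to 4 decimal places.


x' = -18*cos(120) - -3*sin(120) = 11.5981
y' = -18*sin(120) + -3*cos(120) = -14.0885
z' = -8

(11.5981, -14.0885, -8)


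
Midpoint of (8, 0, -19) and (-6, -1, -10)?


Midpoint = ((8+-6)/2, (0+-1)/2, (-19+-10)/2) = (1, -0.5, -14.5)

(1, -0.5, -14.5)


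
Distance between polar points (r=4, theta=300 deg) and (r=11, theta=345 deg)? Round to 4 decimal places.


d = sqrt(r1^2 + r2^2 - 2*r1*r2*cos(t2-t1))
d = sqrt(4^2 + 11^2 - 2*4*11*cos(345-300)) = 8.6472

8.6472


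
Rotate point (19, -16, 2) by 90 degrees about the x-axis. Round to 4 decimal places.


x' = 19
y' = -16*cos(90) - 2*sin(90) = -2
z' = -16*sin(90) + 2*cos(90) = -16

(19, -2, -16)


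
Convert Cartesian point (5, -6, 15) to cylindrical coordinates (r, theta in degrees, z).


r = sqrt(5^2 + (-6)^2) = 7.8102
theta = atan2(-6, 5) = 309.8056 deg
z = 15

r = 7.8102, theta = 309.8056 deg, z = 15


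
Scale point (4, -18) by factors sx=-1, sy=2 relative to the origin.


Scaling: (x*sx, y*sy) = (4*-1, -18*2) = (-4, -36)

(-4, -36)


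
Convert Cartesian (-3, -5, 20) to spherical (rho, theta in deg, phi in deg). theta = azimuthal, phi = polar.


rho = sqrt((-3)^2 + (-5)^2 + 20^2) = 20.8327
theta = atan2(-5, -3) = 239.0362 deg
phi = acos(20/20.8327) = 16.2539 deg

rho = 20.8327, theta = 239.0362 deg, phi = 16.2539 deg


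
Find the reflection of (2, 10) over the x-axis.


Reflection across x-axis: (x, y) -> (x, -y)
(2, 10) -> (2, -10)

(2, -10)


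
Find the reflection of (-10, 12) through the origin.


Reflection through origin: (x, y) -> (-x, -y)
(-10, 12) -> (10, -12)

(10, -12)


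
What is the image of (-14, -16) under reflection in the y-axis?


Reflection across y-axis: (x, y) -> (-x, y)
(-14, -16) -> (14, -16)

(14, -16)


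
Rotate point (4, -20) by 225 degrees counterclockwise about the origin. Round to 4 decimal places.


x' = 4*cos(225) - -20*sin(225) = -16.9706
y' = 4*sin(225) + -20*cos(225) = 11.3137

(-16.9706, 11.3137)


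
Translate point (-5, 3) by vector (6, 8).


Translation: (x+dx, y+dy) = (-5+6, 3+8) = (1, 11)

(1, 11)


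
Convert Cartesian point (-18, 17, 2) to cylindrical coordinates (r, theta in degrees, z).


r = sqrt((-18)^2 + 17^2) = 24.7588
theta = atan2(17, -18) = 136.6366 deg
z = 2

r = 24.7588, theta = 136.6366 deg, z = 2


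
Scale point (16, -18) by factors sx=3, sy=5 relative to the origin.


Scaling: (x*sx, y*sy) = (16*3, -18*5) = (48, -90)

(48, -90)


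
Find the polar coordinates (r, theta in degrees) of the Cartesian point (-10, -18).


r = sqrt((-10)^2 + (-18)^2) = 20.5913
theta = atan2(-18, -10) = 240.9454 degrees

r = 20.5913, theta = 240.9454 degrees


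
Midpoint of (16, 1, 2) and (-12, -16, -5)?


Midpoint = ((16+-12)/2, (1+-16)/2, (2+-5)/2) = (2, -7.5, -1.5)

(2, -7.5, -1.5)


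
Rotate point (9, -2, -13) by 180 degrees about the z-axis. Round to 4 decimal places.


x' = 9*cos(180) - -2*sin(180) = -9
y' = 9*sin(180) + -2*cos(180) = 2
z' = -13

(-9, 2, -13)


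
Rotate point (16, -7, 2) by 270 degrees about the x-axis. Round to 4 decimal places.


x' = 16
y' = -7*cos(270) - 2*sin(270) = 2
z' = -7*sin(270) + 2*cos(270) = 7

(16, 2, 7)


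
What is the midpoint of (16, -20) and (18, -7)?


Midpoint = ((16+18)/2, (-20+-7)/2) = (17, -13.5)

(17, -13.5)


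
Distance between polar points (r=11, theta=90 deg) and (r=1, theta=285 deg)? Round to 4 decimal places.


d = sqrt(r1^2 + r2^2 - 2*r1*r2*cos(t2-t1))
d = sqrt(11^2 + 1^2 - 2*11*1*cos(285-90)) = 11.9687

11.9687


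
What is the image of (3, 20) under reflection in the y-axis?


Reflection across y-axis: (x, y) -> (-x, y)
(3, 20) -> (-3, 20)

(-3, 20)


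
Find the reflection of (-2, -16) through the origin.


Reflection through origin: (x, y) -> (-x, -y)
(-2, -16) -> (2, 16)

(2, 16)


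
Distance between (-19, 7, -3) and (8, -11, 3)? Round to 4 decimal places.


d = sqrt((8--19)^2 + (-11-7)^2 + (3--3)^2) = 33

33


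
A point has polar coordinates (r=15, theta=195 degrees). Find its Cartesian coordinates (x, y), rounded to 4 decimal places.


x = 15 * cos(195) = -14.4889
y = 15 * sin(195) = -3.8823

(-14.4889, -3.8823)


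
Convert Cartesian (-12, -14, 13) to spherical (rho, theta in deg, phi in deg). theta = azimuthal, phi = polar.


rho = sqrt((-12)^2 + (-14)^2 + 13^2) = 22.561
theta = atan2(-14, -12) = 229.3987 deg
phi = acos(13/22.561) = 54.8152 deg

rho = 22.561, theta = 229.3987 deg, phi = 54.8152 deg


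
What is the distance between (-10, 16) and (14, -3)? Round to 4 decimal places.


d = sqrt((14--10)^2 + (-3-16)^2) = 30.6105

30.6105


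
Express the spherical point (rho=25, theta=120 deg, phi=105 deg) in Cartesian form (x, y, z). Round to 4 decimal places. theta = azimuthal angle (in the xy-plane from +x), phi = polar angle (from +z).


x = 25 * sin(105) * cos(120) = -12.0741
y = 25 * sin(105) * sin(120) = 20.9129
z = 25 * cos(105) = -6.4705

(-12.0741, 20.9129, -6.4705)


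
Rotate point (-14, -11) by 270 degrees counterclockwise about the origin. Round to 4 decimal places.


x' = -14*cos(270) - -11*sin(270) = -11
y' = -14*sin(270) + -11*cos(270) = 14

(-11, 14)


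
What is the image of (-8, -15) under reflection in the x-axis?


Reflection across x-axis: (x, y) -> (x, -y)
(-8, -15) -> (-8, 15)

(-8, 15)


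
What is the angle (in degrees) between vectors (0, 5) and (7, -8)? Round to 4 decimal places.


dot = 0*7 + 5*-8 = -40
|u| = 5, |v| = 10.6301
cos(angle) = -0.7526
angle = 138.8141 degrees

138.8141 degrees


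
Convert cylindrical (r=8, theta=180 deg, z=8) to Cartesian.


x = 8 * cos(180) = -8
y = 8 * sin(180) = 0
z = 8

(-8, 0, 8)


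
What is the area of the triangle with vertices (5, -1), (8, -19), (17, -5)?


Area = |x1(y2-y3) + x2(y3-y1) + x3(y1-y2)| / 2
= |5*(-19--5) + 8*(-5--1) + 17*(-1--19)| / 2
= 102

102


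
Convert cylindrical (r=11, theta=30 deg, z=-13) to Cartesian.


x = 11 * cos(30) = 9.5263
y = 11 * sin(30) = 5.5
z = -13

(9.5263, 5.5, -13)


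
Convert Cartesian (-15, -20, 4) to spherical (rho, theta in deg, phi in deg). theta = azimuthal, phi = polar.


rho = sqrt((-15)^2 + (-20)^2 + 4^2) = 25.318
theta = atan2(-20, -15) = 233.1301 deg
phi = acos(4/25.318) = 80.9097 deg

rho = 25.318, theta = 233.1301 deg, phi = 80.9097 deg


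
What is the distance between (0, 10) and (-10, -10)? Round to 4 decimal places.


d = sqrt((-10-0)^2 + (-10-10)^2) = 22.3607

22.3607


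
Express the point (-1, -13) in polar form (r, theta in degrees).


r = sqrt((-1)^2 + (-13)^2) = 13.0384
theta = atan2(-13, -1) = 265.6013 degrees

r = 13.0384, theta = 265.6013 degrees


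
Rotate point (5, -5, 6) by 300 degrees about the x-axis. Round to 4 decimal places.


x' = 5
y' = -5*cos(300) - 6*sin(300) = 2.6962
z' = -5*sin(300) + 6*cos(300) = 7.3301

(5, 2.6962, 7.3301)


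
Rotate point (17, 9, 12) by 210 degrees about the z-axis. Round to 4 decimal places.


x' = 17*cos(210) - 9*sin(210) = -10.2224
y' = 17*sin(210) + 9*cos(210) = -16.2942
z' = 12

(-10.2224, -16.2942, 12)


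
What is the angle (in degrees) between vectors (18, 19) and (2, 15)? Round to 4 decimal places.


dot = 18*2 + 19*15 = 321
|u| = 26.1725, |v| = 15.1327
cos(angle) = 0.8105
angle = 35.8572 degrees

35.8572 degrees


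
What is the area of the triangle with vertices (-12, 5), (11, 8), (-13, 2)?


Area = |x1(y2-y3) + x2(y3-y1) + x3(y1-y2)| / 2
= |-12*(8-2) + 11*(2-5) + -13*(5-8)| / 2
= 33

33


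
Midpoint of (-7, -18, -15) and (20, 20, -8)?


Midpoint = ((-7+20)/2, (-18+20)/2, (-15+-8)/2) = (6.5, 1, -11.5)

(6.5, 1, -11.5)


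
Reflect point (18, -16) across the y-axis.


Reflection across y-axis: (x, y) -> (-x, y)
(18, -16) -> (-18, -16)

(-18, -16)


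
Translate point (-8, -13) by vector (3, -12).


Translation: (x+dx, y+dy) = (-8+3, -13+-12) = (-5, -25)

(-5, -25)


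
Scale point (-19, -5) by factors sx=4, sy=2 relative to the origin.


Scaling: (x*sx, y*sy) = (-19*4, -5*2) = (-76, -10)

(-76, -10)


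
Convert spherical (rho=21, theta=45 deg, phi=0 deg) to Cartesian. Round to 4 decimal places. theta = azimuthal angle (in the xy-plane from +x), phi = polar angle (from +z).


x = 21 * sin(0) * cos(45) = 0
y = 21 * sin(0) * sin(45) = 0
z = 21 * cos(0) = 21

(0, 0, 21)


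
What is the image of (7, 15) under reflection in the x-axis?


Reflection across x-axis: (x, y) -> (x, -y)
(7, 15) -> (7, -15)

(7, -15)


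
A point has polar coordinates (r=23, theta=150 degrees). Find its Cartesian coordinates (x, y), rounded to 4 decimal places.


x = 23 * cos(150) = -19.9186
y = 23 * sin(150) = 11.5

(-19.9186, 11.5)


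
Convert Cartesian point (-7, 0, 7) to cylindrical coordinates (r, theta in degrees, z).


r = sqrt((-7)^2 + 0^2) = 7
theta = atan2(0, -7) = 180 deg
z = 7

r = 7, theta = 180 deg, z = 7


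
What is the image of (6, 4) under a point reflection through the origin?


Reflection through origin: (x, y) -> (-x, -y)
(6, 4) -> (-6, -4)

(-6, -4)


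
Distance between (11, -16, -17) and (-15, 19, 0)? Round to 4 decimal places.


d = sqrt((-15-11)^2 + (19--16)^2 + (0--17)^2) = 46.7974

46.7974


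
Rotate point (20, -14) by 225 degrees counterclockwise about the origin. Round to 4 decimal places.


x' = 20*cos(225) - -14*sin(225) = -24.0416
y' = 20*sin(225) + -14*cos(225) = -4.2426

(-24.0416, -4.2426)


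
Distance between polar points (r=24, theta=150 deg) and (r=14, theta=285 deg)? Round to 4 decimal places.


d = sqrt(r1^2 + r2^2 - 2*r1*r2*cos(t2-t1))
d = sqrt(24^2 + 14^2 - 2*24*14*cos(285-150)) = 35.3154

35.3154


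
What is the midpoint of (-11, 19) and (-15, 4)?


Midpoint = ((-11+-15)/2, (19+4)/2) = (-13, 11.5)

(-13, 11.5)


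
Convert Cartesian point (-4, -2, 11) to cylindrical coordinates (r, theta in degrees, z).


r = sqrt((-4)^2 + (-2)^2) = 4.4721
theta = atan2(-2, -4) = 206.5651 deg
z = 11

r = 4.4721, theta = 206.5651 deg, z = 11


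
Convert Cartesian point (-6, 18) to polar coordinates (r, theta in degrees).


r = sqrt((-6)^2 + 18^2) = 18.9737
theta = atan2(18, -6) = 108.4349 degrees

r = 18.9737, theta = 108.4349 degrees


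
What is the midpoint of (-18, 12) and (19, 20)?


Midpoint = ((-18+19)/2, (12+20)/2) = (0.5, 16)

(0.5, 16)


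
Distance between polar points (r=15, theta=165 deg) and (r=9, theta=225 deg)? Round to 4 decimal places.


d = sqrt(r1^2 + r2^2 - 2*r1*r2*cos(t2-t1))
d = sqrt(15^2 + 9^2 - 2*15*9*cos(225-165)) = 13.0767

13.0767


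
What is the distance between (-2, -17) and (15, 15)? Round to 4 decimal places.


d = sqrt((15--2)^2 + (15--17)^2) = 36.2353

36.2353


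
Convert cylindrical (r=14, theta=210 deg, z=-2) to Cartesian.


x = 14 * cos(210) = -12.1244
y = 14 * sin(210) = -7
z = -2

(-12.1244, -7, -2)


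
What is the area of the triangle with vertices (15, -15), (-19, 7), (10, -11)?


Area = |x1(y2-y3) + x2(y3-y1) + x3(y1-y2)| / 2
= |15*(7--11) + -19*(-11--15) + 10*(-15-7)| / 2
= 13

13


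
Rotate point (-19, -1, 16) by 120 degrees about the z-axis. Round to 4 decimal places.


x' = -19*cos(120) - -1*sin(120) = 10.366
y' = -19*sin(120) + -1*cos(120) = -15.9545
z' = 16

(10.366, -15.9545, 16)


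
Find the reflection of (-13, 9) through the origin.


Reflection through origin: (x, y) -> (-x, -y)
(-13, 9) -> (13, -9)

(13, -9)


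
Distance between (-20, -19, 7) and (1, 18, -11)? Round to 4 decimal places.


d = sqrt((1--20)^2 + (18--19)^2 + (-11-7)^2) = 46.1952

46.1952


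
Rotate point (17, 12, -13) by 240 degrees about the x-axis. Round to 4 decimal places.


x' = 17
y' = 12*cos(240) - -13*sin(240) = -17.2583
z' = 12*sin(240) + -13*cos(240) = -3.8923

(17, -17.2583, -3.8923)


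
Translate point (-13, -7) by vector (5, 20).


Translation: (x+dx, y+dy) = (-13+5, -7+20) = (-8, 13)

(-8, 13)


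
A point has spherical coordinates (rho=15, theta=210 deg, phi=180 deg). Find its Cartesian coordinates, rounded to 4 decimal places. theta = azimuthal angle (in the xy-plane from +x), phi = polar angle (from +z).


x = 15 * sin(180) * cos(210) = 0
y = 15 * sin(180) * sin(210) = 0
z = 15 * cos(180) = -15

(0, 0, -15)


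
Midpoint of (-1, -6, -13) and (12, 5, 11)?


Midpoint = ((-1+12)/2, (-6+5)/2, (-13+11)/2) = (5.5, -0.5, -1)

(5.5, -0.5, -1)


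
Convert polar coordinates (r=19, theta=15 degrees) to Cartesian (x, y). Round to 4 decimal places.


x = 19 * cos(15) = 18.3526
y = 19 * sin(15) = 4.9176

(18.3526, 4.9176)


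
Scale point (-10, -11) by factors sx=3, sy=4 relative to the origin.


Scaling: (x*sx, y*sy) = (-10*3, -11*4) = (-30, -44)

(-30, -44)


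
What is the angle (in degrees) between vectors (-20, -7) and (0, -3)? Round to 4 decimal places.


dot = -20*0 + -7*-3 = 21
|u| = 21.1896, |v| = 3
cos(angle) = 0.3304
angle = 70.71 degrees

70.71 degrees


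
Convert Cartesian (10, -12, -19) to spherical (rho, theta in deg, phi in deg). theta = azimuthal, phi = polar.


rho = sqrt(10^2 + (-12)^2 + (-19)^2) = 24.5967
theta = atan2(-12, 10) = 309.8056 deg
phi = acos(-19/24.5967) = 140.5753 deg

rho = 24.5967, theta = 309.8056 deg, phi = 140.5753 deg


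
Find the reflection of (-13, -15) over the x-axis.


Reflection across x-axis: (x, y) -> (x, -y)
(-13, -15) -> (-13, 15)

(-13, 15)


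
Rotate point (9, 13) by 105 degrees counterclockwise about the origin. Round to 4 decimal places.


x' = 9*cos(105) - 13*sin(105) = -14.8864
y' = 9*sin(105) + 13*cos(105) = 5.3287

(-14.8864, 5.3287)


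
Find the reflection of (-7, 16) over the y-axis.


Reflection across y-axis: (x, y) -> (-x, y)
(-7, 16) -> (7, 16)

(7, 16)


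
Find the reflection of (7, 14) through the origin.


Reflection through origin: (x, y) -> (-x, -y)
(7, 14) -> (-7, -14)

(-7, -14)


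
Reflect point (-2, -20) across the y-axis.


Reflection across y-axis: (x, y) -> (-x, y)
(-2, -20) -> (2, -20)

(2, -20)


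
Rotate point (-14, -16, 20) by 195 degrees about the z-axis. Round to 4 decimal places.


x' = -14*cos(195) - -16*sin(195) = 9.3819
y' = -14*sin(195) + -16*cos(195) = 19.0783
z' = 20

(9.3819, 19.0783, 20)


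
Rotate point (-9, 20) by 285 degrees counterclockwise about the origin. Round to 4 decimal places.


x' = -9*cos(285) - 20*sin(285) = 16.9891
y' = -9*sin(285) + 20*cos(285) = 13.8697

(16.9891, 13.8697)


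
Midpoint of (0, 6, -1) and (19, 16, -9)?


Midpoint = ((0+19)/2, (6+16)/2, (-1+-9)/2) = (9.5, 11, -5)

(9.5, 11, -5)


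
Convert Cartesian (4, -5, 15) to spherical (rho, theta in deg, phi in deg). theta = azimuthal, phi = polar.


rho = sqrt(4^2 + (-5)^2 + 15^2) = 16.3095
theta = atan2(-5, 4) = 308.6598 deg
phi = acos(15/16.3095) = 23.1164 deg

rho = 16.3095, theta = 308.6598 deg, phi = 23.1164 deg


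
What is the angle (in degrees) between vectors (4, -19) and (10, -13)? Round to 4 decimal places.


dot = 4*10 + -19*-13 = 287
|u| = 19.4165, |v| = 16.4012
cos(angle) = 0.9012
angle = 25.6799 degrees

25.6799 degrees


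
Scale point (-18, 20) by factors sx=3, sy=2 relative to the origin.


Scaling: (x*sx, y*sy) = (-18*3, 20*2) = (-54, 40)

(-54, 40)


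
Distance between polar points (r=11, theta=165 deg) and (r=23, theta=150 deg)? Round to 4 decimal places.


d = sqrt(r1^2 + r2^2 - 2*r1*r2*cos(t2-t1))
d = sqrt(11^2 + 23^2 - 2*11*23*cos(150-165)) = 12.6981

12.6981


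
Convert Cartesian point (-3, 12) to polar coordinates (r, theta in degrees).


r = sqrt((-3)^2 + 12^2) = 12.3693
theta = atan2(12, -3) = 104.0362 degrees

r = 12.3693, theta = 104.0362 degrees


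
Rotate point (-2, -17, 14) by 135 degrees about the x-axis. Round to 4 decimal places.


x' = -2
y' = -17*cos(135) - 14*sin(135) = 2.1213
z' = -17*sin(135) + 14*cos(135) = -21.9203

(-2, 2.1213, -21.9203)


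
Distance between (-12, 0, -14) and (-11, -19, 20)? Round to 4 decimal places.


d = sqrt((-11--12)^2 + (-19-0)^2 + (20--14)^2) = 38.9615

38.9615


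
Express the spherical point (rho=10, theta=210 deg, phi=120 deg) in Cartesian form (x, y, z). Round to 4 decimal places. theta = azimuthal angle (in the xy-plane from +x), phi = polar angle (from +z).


x = 10 * sin(120) * cos(210) = -7.5
y = 10 * sin(120) * sin(210) = -4.3301
z = 10 * cos(120) = -5

(-7.5, -4.3301, -5)


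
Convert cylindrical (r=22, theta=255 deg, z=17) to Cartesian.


x = 22 * cos(255) = -5.694
y = 22 * sin(255) = -21.2504
z = 17

(-5.694, -21.2504, 17)


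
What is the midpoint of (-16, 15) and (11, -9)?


Midpoint = ((-16+11)/2, (15+-9)/2) = (-2.5, 3)

(-2.5, 3)


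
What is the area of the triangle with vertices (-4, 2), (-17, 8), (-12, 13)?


Area = |x1(y2-y3) + x2(y3-y1) + x3(y1-y2)| / 2
= |-4*(8-13) + -17*(13-2) + -12*(2-8)| / 2
= 47.5

47.5


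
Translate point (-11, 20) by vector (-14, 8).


Translation: (x+dx, y+dy) = (-11+-14, 20+8) = (-25, 28)

(-25, 28)


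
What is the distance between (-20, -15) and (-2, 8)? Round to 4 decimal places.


d = sqrt((-2--20)^2 + (8--15)^2) = 29.2062

29.2062


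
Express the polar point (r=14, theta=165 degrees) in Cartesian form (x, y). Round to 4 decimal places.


x = 14 * cos(165) = -13.523
y = 14 * sin(165) = 3.6235

(-13.523, 3.6235)


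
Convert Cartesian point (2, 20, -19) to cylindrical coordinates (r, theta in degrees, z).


r = sqrt(2^2 + 20^2) = 20.0998
theta = atan2(20, 2) = 84.2894 deg
z = -19

r = 20.0998, theta = 84.2894 deg, z = -19


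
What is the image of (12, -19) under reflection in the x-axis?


Reflection across x-axis: (x, y) -> (x, -y)
(12, -19) -> (12, 19)

(12, 19)


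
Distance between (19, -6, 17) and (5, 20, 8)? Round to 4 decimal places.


d = sqrt((5-19)^2 + (20--6)^2 + (8-17)^2) = 30.8707

30.8707


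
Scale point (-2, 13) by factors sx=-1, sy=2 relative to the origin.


Scaling: (x*sx, y*sy) = (-2*-1, 13*2) = (2, 26)

(2, 26)


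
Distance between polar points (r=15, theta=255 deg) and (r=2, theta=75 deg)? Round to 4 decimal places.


d = sqrt(r1^2 + r2^2 - 2*r1*r2*cos(t2-t1))
d = sqrt(15^2 + 2^2 - 2*15*2*cos(75-255)) = 17

17


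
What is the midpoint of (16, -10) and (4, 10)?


Midpoint = ((16+4)/2, (-10+10)/2) = (10, 0)

(10, 0)


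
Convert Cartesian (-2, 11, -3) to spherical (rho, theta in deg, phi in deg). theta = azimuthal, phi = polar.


rho = sqrt((-2)^2 + 11^2 + (-3)^2) = 11.5758
theta = atan2(11, -2) = 100.3048 deg
phi = acos(-3/11.5758) = 105.0203 deg

rho = 11.5758, theta = 100.3048 deg, phi = 105.0203 deg
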